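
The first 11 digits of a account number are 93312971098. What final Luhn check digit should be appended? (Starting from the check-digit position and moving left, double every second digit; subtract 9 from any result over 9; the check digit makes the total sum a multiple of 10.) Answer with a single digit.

Partial digits right→left: 8 9 0 1 7 9 2 1 3 3 9
Double every second digit counting from the check-digit position (so the 1st, 3rd, 5th, ... of the partial from the right).
  doubled (with −9 where >9): 7 0 5 4 6 9 → sum 31
  kept as-is: 9 1 9 1 3 → sum 23
Total = 31 + 23 = 54.
Check digit = (10 − (54 mod 10)) mod 10 = 6.

6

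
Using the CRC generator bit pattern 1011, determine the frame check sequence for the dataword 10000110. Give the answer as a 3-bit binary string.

010

Append 3 zeros: 10000110000. Divide by 1011 (XOR where the leading bit is 1):
  pos 0: 1000 XOR 1011 = 0011
  pos 2: 1101 XOR 1011 = 0110
  pos 3: 1101 XOR 1011 = 0110
  pos 4: 1100 XOR 1011 = 0111
  pos 5: 1110 XOR 1011 = 0101
  pos 6: 1010 XOR 1011 = 0001
Remainder (last 3 bits) = 010. This is the CRC / FCS.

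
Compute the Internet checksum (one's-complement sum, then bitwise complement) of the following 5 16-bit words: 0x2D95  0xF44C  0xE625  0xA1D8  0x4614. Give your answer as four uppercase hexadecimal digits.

100B

One's-complement addition (fold any carry out of bit 15 back into bit 0):
  0x2D95 + 0xF44C = 0x121E1 → wrap carry → 0x21E2
  0x21E2 + 0xE625 = 0x10807 → wrap carry → 0x0808
  0x0808 + 0xA1D8 = 0x0A9E0
  0xA9E0 + 0x4614 = 0x0EFF4
One's-complement sum = 0xEFF4.
Checksum = ~0xEFF4 & 0xFFFF = 0x100B.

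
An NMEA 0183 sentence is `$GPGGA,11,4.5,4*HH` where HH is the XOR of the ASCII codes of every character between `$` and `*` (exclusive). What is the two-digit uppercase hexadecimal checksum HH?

61

XOR the ASCII codes of the payload characters:
  'G' = 0x47 → acc = 0x47
  'P' = 0x50 → acc = 0x17
  'G' = 0x47 → acc = 0x50
  'G' = 0x47 → acc = 0x17
  'A' = 0x41 → acc = 0x56
  ',' = 0x2C → acc = 0x7A
  '1' = 0x31 → acc = 0x4B
  '1' = 0x31 → acc = 0x7A
  ',' = 0x2C → acc = 0x56
  '4' = 0x34 → acc = 0x62
  '.' = 0x2E → acc = 0x4C
  '5' = 0x35 → acc = 0x79
  ',' = 0x2C → acc = 0x55
  '4' = 0x34 → acc = 0x61
Checksum = 0x61.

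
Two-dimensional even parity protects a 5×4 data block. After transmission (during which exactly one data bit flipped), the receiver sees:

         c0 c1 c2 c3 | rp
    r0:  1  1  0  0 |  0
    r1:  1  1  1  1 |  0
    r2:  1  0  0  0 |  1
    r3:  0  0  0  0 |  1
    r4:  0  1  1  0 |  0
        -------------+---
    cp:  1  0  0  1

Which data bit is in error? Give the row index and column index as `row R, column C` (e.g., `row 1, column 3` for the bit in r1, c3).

row 3, column 1

Recompute each row's even parity and compare to rp:
  r0: data parity 0, sent rp 0 → ok
  r1: data parity 0, sent rp 0 → ok
  r2: data parity 1, sent rp 1 → ok
  r3: data parity 0, sent rp 1 → mismatch
  r4: data parity 0, sent rp 0 → ok
Recompute each column's even parity and compare to cp:
  c0: data parity 1, sent cp 1 → ok
  c1: data parity 1, sent cp 0 → mismatch
  c2: data parity 0, sent cp 0 → ok
  c3: data parity 1, sent cp 1 → ok
Exactly one row (r3) and one column (c1) fail → the flipped bit is at their intersection.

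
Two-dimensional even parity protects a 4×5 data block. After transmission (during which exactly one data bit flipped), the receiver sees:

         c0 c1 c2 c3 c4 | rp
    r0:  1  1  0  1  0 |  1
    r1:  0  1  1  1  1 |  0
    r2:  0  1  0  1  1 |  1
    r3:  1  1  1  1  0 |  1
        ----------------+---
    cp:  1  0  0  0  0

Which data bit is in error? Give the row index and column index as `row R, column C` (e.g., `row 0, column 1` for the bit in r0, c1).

Recompute each row's even parity and compare to rp:
  r0: data parity 1, sent rp 1 → ok
  r1: data parity 0, sent rp 0 → ok
  r2: data parity 1, sent rp 1 → ok
  r3: data parity 0, sent rp 1 → mismatch
Recompute each column's even parity and compare to cp:
  c0: data parity 0, sent cp 1 → mismatch
  c1: data parity 0, sent cp 0 → ok
  c2: data parity 0, sent cp 0 → ok
  c3: data parity 0, sent cp 0 → ok
  c4: data parity 0, sent cp 0 → ok
Exactly one row (r3) and one column (c0) fail → the flipped bit is at their intersection.

row 3, column 0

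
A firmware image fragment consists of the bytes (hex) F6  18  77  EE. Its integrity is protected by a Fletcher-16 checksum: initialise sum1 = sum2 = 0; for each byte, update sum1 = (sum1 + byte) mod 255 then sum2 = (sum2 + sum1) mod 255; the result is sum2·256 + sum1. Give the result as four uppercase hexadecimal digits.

Running sums (mod 255):
  after byte 0 (F6): sum1=246, sum2=246
  after byte 1 (18): sum1=15, sum2=6
  after byte 2 (77): sum1=134, sum2=140
  after byte 3 (EE): sum1=117, sum2=2
Checksum = sum2·256 + sum1 = 2·256 + 117 = 629 = 0x0275.

0275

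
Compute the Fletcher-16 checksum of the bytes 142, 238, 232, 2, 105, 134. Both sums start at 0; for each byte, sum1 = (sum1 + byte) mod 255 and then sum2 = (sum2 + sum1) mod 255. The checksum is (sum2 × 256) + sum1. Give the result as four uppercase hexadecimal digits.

0558

Running sums (mod 255):
  after byte 0 (142): sum1=142, sum2=142
  after byte 1 (238): sum1=125, sum2=12
  after byte 2 (232): sum1=102, sum2=114
  after byte 3 (2): sum1=104, sum2=218
  after byte 4 (105): sum1=209, sum2=172
  after byte 5 (134): sum1=88, sum2=5
Checksum = sum2·256 + sum1 = 5·256 + 88 = 1368 = 0x0558.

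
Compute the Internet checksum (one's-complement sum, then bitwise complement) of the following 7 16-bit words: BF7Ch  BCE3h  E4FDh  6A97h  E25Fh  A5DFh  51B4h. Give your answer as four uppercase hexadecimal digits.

5A16

One's-complement addition (fold any carry out of bit 15 back into bit 0):
  0xBF7C + 0xBCE3 = 0x17C5F → wrap carry → 0x7C60
  0x7C60 + 0xE4FD = 0x1615D → wrap carry → 0x615E
  0x615E + 0x6A97 = 0x0CBF5
  0xCBF5 + 0xE25F = 0x1AE54 → wrap carry → 0xAE55
  0xAE55 + 0xA5DF = 0x15434 → wrap carry → 0x5435
  0x5435 + 0x51B4 = 0x0A5E9
One's-complement sum = 0xA5E9.
Checksum = ~0xA5E9 & 0xFFFF = 0x5A16.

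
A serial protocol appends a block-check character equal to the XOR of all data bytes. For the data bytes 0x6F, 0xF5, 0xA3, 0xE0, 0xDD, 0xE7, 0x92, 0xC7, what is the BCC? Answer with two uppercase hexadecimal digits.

XOR the bytes together:
  start with 0x6F
  0x6F ⊕ 0xF5 = 0x9A
  0x9A ⊕ 0xA3 = 0x39
  0x39 ⊕ 0xE0 = 0xD9
  0xD9 ⊕ 0xDD = 0x04
  0x04 ⊕ 0xE7 = 0xE3
  0xE3 ⊕ 0x92 = 0x71
  0x71 ⊕ 0xC7 = 0xB6

B6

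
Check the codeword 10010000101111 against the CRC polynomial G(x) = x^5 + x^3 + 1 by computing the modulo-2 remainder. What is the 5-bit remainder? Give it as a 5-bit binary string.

00000

Modulo-2 division of 10010000101111 by 101001:
  pos 0: 100100 XOR 101001 = 001101
  pos 2: 110100 XOR 101001 = 011101
  pos 3: 111011 XOR 101001 = 010010
  pos 4: 100100 XOR 101001 = 001101
  pos 6: 110111 XOR 101001 = 011110
  pos 7: 111101 XOR 101001 = 010100
  pos 8: 101001 XOR 101001 = 000000
Remainder = 00000 (zero — the frame passes the CRC check).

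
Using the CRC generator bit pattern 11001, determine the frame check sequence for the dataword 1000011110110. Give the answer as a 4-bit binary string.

Append 4 zeros: 10000111101100000. Divide by 11001 (XOR where the leading bit is 1):
  pos 0: 10000 XOR 11001 = 01001
  pos 1: 10011 XOR 11001 = 01010
  pos 2: 10101 XOR 11001 = 01100
  pos 3: 11001 XOR 11001 = 00000
  pos 8: 10110 XOR 11001 = 01111
  pos 9: 11110 XOR 11001 = 00111
  pos 11: 11100 XOR 11001 = 00101
Remainder (last 4 bits) = 1010. This is the CRC / FCS.

1010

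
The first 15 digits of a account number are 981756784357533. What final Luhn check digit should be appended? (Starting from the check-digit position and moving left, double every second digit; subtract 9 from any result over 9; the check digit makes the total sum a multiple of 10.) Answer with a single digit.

5

Partial digits right→left: 3 3 5 7 5 3 4 8 7 6 5 7 1 8 9
Double every second digit counting from the check-digit position (so the 1st, 3rd, 5th, ... of the partial from the right).
  doubled (with −9 where >9): 6 1 1 8 5 1 2 9 → sum 33
  kept as-is: 3 7 3 8 6 7 8 → sum 42
Total = 33 + 42 = 75.
Check digit = (10 − (75 mod 10)) mod 10 = 5.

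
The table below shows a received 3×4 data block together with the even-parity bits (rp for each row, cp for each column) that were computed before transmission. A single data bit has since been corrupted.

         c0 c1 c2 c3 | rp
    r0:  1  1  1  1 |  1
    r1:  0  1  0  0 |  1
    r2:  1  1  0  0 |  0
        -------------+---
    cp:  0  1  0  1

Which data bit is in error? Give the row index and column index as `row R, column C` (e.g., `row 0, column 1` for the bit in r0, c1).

row 0, column 2

Recompute each row's even parity and compare to rp:
  r0: data parity 0, sent rp 1 → mismatch
  r1: data parity 1, sent rp 1 → ok
  r2: data parity 0, sent rp 0 → ok
Recompute each column's even parity and compare to cp:
  c0: data parity 0, sent cp 0 → ok
  c1: data parity 1, sent cp 1 → ok
  c2: data parity 1, sent cp 0 → mismatch
  c3: data parity 1, sent cp 1 → ok
Exactly one row (r0) and one column (c2) fail → the flipped bit is at their intersection.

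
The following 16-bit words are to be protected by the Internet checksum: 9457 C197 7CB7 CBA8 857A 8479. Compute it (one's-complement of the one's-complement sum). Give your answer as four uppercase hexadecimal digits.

57BC

One's-complement addition (fold any carry out of bit 15 back into bit 0):
  0x9457 + 0xC197 = 0x155EE → wrap carry → 0x55EF
  0x55EF + 0x7CB7 = 0x0D2A6
  0xD2A6 + 0xCBA8 = 0x19E4E → wrap carry → 0x9E4F
  0x9E4F + 0x857A = 0x123C9 → wrap carry → 0x23CA
  0x23CA + 0x8479 = 0x0A843
One's-complement sum = 0xA843.
Checksum = ~0xA843 & 0xFFFF = 0x57BC.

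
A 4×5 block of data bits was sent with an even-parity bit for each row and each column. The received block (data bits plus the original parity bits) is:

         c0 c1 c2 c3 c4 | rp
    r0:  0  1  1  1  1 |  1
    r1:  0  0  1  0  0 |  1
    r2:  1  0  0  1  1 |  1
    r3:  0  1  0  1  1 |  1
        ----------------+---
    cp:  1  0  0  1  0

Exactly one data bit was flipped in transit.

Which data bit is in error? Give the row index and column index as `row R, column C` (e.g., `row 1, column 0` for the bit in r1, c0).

Recompute each row's even parity and compare to rp:
  r0: data parity 0, sent rp 1 → mismatch
  r1: data parity 1, sent rp 1 → ok
  r2: data parity 1, sent rp 1 → ok
  r3: data parity 1, sent rp 1 → ok
Recompute each column's even parity and compare to cp:
  c0: data parity 1, sent cp 1 → ok
  c1: data parity 0, sent cp 0 → ok
  c2: data parity 0, sent cp 0 → ok
  c3: data parity 1, sent cp 1 → ok
  c4: data parity 1, sent cp 0 → mismatch
Exactly one row (r0) and one column (c4) fail → the flipped bit is at their intersection.

row 0, column 4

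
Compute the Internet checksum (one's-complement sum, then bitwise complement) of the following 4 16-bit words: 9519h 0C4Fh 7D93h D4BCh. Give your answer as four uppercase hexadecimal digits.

0C47

One's-complement addition (fold any carry out of bit 15 back into bit 0):
  0x9519 + 0x0C4F = 0x0A168
  0xA168 + 0x7D93 = 0x11EFB → wrap carry → 0x1EFC
  0x1EFC + 0xD4BC = 0x0F3B8
One's-complement sum = 0xF3B8.
Checksum = ~0xF3B8 & 0xFFFF = 0x0C47.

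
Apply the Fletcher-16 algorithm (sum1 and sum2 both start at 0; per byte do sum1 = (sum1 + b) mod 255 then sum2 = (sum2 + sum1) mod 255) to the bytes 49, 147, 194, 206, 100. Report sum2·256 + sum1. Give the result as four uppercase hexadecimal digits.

8EBA

Running sums (mod 255):
  after byte 0 (49): sum1=49, sum2=49
  after byte 1 (147): sum1=196, sum2=245
  after byte 2 (194): sum1=135, sum2=125
  after byte 3 (206): sum1=86, sum2=211
  after byte 4 (100): sum1=186, sum2=142
Checksum = sum2·256 + sum1 = 142·256 + 186 = 36538 = 0x8EBA.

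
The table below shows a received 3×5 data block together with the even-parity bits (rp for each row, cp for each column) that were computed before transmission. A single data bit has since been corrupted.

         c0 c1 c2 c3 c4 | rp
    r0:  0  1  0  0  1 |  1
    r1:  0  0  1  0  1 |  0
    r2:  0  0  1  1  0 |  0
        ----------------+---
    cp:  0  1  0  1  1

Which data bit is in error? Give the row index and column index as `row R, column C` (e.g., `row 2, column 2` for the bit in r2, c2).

Recompute each row's even parity and compare to rp:
  r0: data parity 0, sent rp 1 → mismatch
  r1: data parity 0, sent rp 0 → ok
  r2: data parity 0, sent rp 0 → ok
Recompute each column's even parity and compare to cp:
  c0: data parity 0, sent cp 0 → ok
  c1: data parity 1, sent cp 1 → ok
  c2: data parity 0, sent cp 0 → ok
  c3: data parity 1, sent cp 1 → ok
  c4: data parity 0, sent cp 1 → mismatch
Exactly one row (r0) and one column (c4) fail → the flipped bit is at their intersection.

row 0, column 4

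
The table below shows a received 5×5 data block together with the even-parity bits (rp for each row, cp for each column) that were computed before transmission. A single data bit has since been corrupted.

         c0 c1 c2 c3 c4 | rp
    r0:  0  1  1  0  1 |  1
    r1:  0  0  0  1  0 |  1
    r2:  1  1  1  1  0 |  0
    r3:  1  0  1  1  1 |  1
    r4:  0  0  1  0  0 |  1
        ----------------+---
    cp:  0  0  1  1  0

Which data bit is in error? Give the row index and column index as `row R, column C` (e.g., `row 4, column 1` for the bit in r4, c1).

Recompute each row's even parity and compare to rp:
  r0: data parity 1, sent rp 1 → ok
  r1: data parity 1, sent rp 1 → ok
  r2: data parity 0, sent rp 0 → ok
  r3: data parity 0, sent rp 1 → mismatch
  r4: data parity 1, sent rp 1 → ok
Recompute each column's even parity and compare to cp:
  c0: data parity 0, sent cp 0 → ok
  c1: data parity 0, sent cp 0 → ok
  c2: data parity 0, sent cp 1 → mismatch
  c3: data parity 1, sent cp 1 → ok
  c4: data parity 0, sent cp 0 → ok
Exactly one row (r3) and one column (c2) fail → the flipped bit is at their intersection.

row 3, column 2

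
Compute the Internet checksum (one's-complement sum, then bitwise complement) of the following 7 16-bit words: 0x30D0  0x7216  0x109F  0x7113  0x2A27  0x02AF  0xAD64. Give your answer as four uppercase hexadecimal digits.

One's-complement addition (fold any carry out of bit 15 back into bit 0):
  0x30D0 + 0x7216 = 0x0A2E6
  0xA2E6 + 0x109F = 0x0B385
  0xB385 + 0x7113 = 0x12498 → wrap carry → 0x2499
  0x2499 + 0x2A27 = 0x04EC0
  0x4EC0 + 0x02AF = 0x0516F
  0x516F + 0xAD64 = 0x0FED3
One's-complement sum = 0xFED3.
Checksum = ~0xFED3 & 0xFFFF = 0x012C.

012C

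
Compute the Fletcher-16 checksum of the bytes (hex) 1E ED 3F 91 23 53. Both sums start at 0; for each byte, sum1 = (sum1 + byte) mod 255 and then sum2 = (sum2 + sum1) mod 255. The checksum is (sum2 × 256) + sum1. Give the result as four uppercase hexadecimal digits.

A553

Running sums (mod 255):
  after byte 0 (1E): sum1=30, sum2=30
  after byte 1 (ED): sum1=12, sum2=42
  after byte 2 (3F): sum1=75, sum2=117
  after byte 3 (91): sum1=220, sum2=82
  after byte 4 (23): sum1=0, sum2=82
  after byte 5 (53): sum1=83, sum2=165
Checksum = sum2·256 + sum1 = 165·256 + 83 = 42323 = 0xA553.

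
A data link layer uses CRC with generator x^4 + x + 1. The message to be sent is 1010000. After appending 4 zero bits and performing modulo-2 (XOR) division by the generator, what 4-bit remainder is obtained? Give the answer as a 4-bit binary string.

0010

Append 4 zeros: 10100000000. Divide by 10011 (XOR where the leading bit is 1):
  pos 0: 10100 XOR 10011 = 00111
  pos 2: 11100 XOR 10011 = 01111
  pos 3: 11110 XOR 10011 = 01101
  pos 4: 11010 XOR 10011 = 01001
  pos 5: 10010 XOR 10011 = 00001
Remainder (last 4 bits) = 0010. This is the CRC / FCS.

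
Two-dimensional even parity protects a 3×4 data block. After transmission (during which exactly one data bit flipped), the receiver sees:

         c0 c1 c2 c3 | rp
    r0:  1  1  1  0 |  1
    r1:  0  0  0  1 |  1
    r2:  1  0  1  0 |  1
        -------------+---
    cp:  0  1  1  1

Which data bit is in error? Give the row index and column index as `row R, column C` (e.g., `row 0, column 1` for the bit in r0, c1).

row 2, column 2

Recompute each row's even parity and compare to rp:
  r0: data parity 1, sent rp 1 → ok
  r1: data parity 1, sent rp 1 → ok
  r2: data parity 0, sent rp 1 → mismatch
Recompute each column's even parity and compare to cp:
  c0: data parity 0, sent cp 0 → ok
  c1: data parity 1, sent cp 1 → ok
  c2: data parity 0, sent cp 1 → mismatch
  c3: data parity 1, sent cp 1 → ok
Exactly one row (r2) and one column (c2) fail → the flipped bit is at their intersection.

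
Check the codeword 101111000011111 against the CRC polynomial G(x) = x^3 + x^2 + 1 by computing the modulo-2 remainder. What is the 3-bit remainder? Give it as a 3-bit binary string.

Modulo-2 division of 101111000011111 by 1101:
  pos 0: 1011 XOR 1101 = 0110
  pos 1: 1101 XOR 1101 = 0000
  pos 5: 1000 XOR 1101 = 0101
  pos 6: 1010 XOR 1101 = 0111
  pos 7: 1111 XOR 1101 = 0010
  pos 9: 1011 XOR 1101 = 0110
  pos 10: 1101 XOR 1101 = 0000
Remainder = 001 (nonzero — an error is detected).

001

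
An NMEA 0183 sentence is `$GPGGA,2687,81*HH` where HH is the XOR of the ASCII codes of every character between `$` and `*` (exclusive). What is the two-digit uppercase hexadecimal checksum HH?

XOR the ASCII codes of the payload characters:
  'G' = 0x47 → acc = 0x47
  'P' = 0x50 → acc = 0x17
  'G' = 0x47 → acc = 0x50
  'G' = 0x47 → acc = 0x17
  'A' = 0x41 → acc = 0x56
  ',' = 0x2C → acc = 0x7A
  '2' = 0x32 → acc = 0x48
  '6' = 0x36 → acc = 0x7E
  '8' = 0x38 → acc = 0x46
  '7' = 0x37 → acc = 0x71
  ',' = 0x2C → acc = 0x5D
  '8' = 0x38 → acc = 0x65
  '1' = 0x31 → acc = 0x54
Checksum = 0x54.

54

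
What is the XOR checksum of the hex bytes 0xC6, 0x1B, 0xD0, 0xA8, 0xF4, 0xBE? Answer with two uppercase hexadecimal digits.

XOR the bytes together:
  start with 0xC6
  0xC6 ⊕ 0x1B = 0xDD
  0xDD ⊕ 0xD0 = 0x0D
  0x0D ⊕ 0xA8 = 0xA5
  0xA5 ⊕ 0xF4 = 0x51
  0x51 ⊕ 0xBE = 0xEF

EF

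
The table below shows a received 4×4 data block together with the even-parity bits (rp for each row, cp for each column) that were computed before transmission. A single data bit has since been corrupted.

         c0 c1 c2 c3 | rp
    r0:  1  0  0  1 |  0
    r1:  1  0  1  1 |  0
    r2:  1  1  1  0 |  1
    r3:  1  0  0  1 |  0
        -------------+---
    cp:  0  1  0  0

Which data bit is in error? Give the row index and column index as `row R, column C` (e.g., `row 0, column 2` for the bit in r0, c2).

row 1, column 3

Recompute each row's even parity and compare to rp:
  r0: data parity 0, sent rp 0 → ok
  r1: data parity 1, sent rp 0 → mismatch
  r2: data parity 1, sent rp 1 → ok
  r3: data parity 0, sent rp 0 → ok
Recompute each column's even parity and compare to cp:
  c0: data parity 0, sent cp 0 → ok
  c1: data parity 1, sent cp 1 → ok
  c2: data parity 0, sent cp 0 → ok
  c3: data parity 1, sent cp 0 → mismatch
Exactly one row (r1) and one column (c3) fail → the flipped bit is at their intersection.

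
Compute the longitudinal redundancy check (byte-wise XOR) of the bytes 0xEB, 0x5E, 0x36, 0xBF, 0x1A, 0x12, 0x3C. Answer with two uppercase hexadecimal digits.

08

XOR the bytes together:
  start with 0xEB
  0xEB ⊕ 0x5E = 0xB5
  0xB5 ⊕ 0x36 = 0x83
  0x83 ⊕ 0xBF = 0x3C
  0x3C ⊕ 0x1A = 0x26
  0x26 ⊕ 0x12 = 0x34
  0x34 ⊕ 0x3C = 0x08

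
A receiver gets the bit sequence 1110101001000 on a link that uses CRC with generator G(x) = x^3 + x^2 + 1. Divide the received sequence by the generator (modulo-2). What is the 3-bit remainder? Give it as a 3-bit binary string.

Modulo-2 division of 1110101001000 by 1101:
  pos 0: 1110 XOR 1101 = 0011
  pos 2: 1110 XOR 1101 = 0011
  pos 4: 1110 XOR 1101 = 0011
  pos 6: 1101 XOR 1101 = 0000
Remainder = 000 (zero — the frame passes the CRC check).

000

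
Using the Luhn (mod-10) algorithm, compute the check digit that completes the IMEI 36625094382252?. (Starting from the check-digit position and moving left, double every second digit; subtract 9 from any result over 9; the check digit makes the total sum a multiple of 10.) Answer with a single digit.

7

Partial digits right→left: 2 5 2 2 8 3 4 9 0 5 2 6 6 3
Double every second digit counting from the check-digit position (so the 1st, 3rd, 5th, ... of the partial from the right).
  doubled (with −9 where >9): 4 4 7 8 0 4 3 → sum 30
  kept as-is: 5 2 3 9 5 6 3 → sum 33
Total = 30 + 33 = 63.
Check digit = (10 − (63 mod 10)) mod 10 = 7.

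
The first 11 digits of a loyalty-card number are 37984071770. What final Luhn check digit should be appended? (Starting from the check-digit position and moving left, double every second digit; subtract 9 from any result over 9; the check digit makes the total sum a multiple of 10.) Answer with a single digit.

Partial digits right→left: 0 7 7 1 7 0 4 8 9 7 3
Double every second digit counting from the check-digit position (so the 1st, 3rd, 5th, ... of the partial from the right).
  doubled (with −9 where >9): 0 5 5 8 9 6 → sum 33
  kept as-is: 7 1 0 8 7 → sum 23
Total = 33 + 23 = 56.
Check digit = (10 − (56 mod 10)) mod 10 = 4.

4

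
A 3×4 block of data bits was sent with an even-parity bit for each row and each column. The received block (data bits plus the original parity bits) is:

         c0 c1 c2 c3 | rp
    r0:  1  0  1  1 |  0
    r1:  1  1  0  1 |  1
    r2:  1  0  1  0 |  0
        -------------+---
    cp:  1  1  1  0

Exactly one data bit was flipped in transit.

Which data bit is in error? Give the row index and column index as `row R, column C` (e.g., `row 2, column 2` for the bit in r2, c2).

Recompute each row's even parity and compare to rp:
  r0: data parity 1, sent rp 0 → mismatch
  r1: data parity 1, sent rp 1 → ok
  r2: data parity 0, sent rp 0 → ok
Recompute each column's even parity and compare to cp:
  c0: data parity 1, sent cp 1 → ok
  c1: data parity 1, sent cp 1 → ok
  c2: data parity 0, sent cp 1 → mismatch
  c3: data parity 0, sent cp 0 → ok
Exactly one row (r0) and one column (c2) fail → the flipped bit is at their intersection.

row 0, column 2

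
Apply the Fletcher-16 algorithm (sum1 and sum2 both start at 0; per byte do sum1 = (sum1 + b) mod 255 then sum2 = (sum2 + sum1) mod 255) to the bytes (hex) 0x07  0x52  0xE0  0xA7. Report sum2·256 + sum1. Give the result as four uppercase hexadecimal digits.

Running sums (mod 255):
  after byte 0 (0x07): sum1=7, sum2=7
  after byte 1 (0x52): sum1=89, sum2=96
  after byte 2 (0xE0): sum1=58, sum2=154
  after byte 3 (0xA7): sum1=225, sum2=124
Checksum = sum2·256 + sum1 = 124·256 + 225 = 31969 = 0x7CE1.

7CE1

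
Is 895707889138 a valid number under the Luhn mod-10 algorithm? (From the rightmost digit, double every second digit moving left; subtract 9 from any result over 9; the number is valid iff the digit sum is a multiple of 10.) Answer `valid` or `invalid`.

valid

From the right, keep odd positions and double even positions (subtract 9 from any doubled value over 9):
  doubled (positions 2,4,...): 6 9 7 0 1 7 → sum 30
  kept (positions 1,3,...): 8 1 8 7 7 9 → sum 40
Total = 70.
70 mod 10 = 0, so the number is valid.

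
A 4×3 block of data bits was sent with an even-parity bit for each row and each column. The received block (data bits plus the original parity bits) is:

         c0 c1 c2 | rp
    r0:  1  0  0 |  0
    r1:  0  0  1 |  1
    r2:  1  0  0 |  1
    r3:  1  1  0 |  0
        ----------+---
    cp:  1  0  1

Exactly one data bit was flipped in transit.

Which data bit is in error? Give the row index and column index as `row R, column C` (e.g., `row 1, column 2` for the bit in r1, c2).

Recompute each row's even parity and compare to rp:
  r0: data parity 1, sent rp 0 → mismatch
  r1: data parity 1, sent rp 1 → ok
  r2: data parity 1, sent rp 1 → ok
  r3: data parity 0, sent rp 0 → ok
Recompute each column's even parity and compare to cp:
  c0: data parity 1, sent cp 1 → ok
  c1: data parity 1, sent cp 0 → mismatch
  c2: data parity 1, sent cp 1 → ok
Exactly one row (r0) and one column (c1) fail → the flipped bit is at their intersection.

row 0, column 1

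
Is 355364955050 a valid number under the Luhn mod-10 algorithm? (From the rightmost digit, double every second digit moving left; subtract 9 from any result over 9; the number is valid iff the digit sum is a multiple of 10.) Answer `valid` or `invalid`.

invalid

From the right, keep odd positions and double even positions (subtract 9 from any doubled value over 9):
  doubled (positions 2,4,...): 1 1 9 3 1 6 → sum 21
  kept (positions 1,3,...): 0 0 5 4 3 5 → sum 17
Total = 38.
38 mod 10 = 8, so the number is invalid.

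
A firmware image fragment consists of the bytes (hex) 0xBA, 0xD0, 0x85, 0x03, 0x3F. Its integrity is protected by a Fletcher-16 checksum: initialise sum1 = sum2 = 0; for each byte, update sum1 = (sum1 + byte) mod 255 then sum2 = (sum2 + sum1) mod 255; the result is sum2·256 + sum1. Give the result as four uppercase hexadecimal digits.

Running sums (mod 255):
  after byte 0 (0xBA): sum1=186, sum2=186
  after byte 1 (0xD0): sum1=139, sum2=70
  after byte 2 (0x85): sum1=17, sum2=87
  after byte 3 (0x03): sum1=20, sum2=107
  after byte 4 (0x3F): sum1=83, sum2=190
Checksum = sum2·256 + sum1 = 190·256 + 83 = 48723 = 0xBE53.

BE53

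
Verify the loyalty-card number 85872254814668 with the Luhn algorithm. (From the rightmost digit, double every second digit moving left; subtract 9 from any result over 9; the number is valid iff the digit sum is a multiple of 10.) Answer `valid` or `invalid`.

valid

From the right, keep odd positions and double even positions (subtract 9 from any doubled value over 9):
  doubled (positions 2,4,...): 3 8 7 1 4 7 7 → sum 37
  kept (positions 1,3,...): 8 6 1 4 2 7 5 → sum 33
Total = 70.
70 mod 10 = 0, so the number is valid.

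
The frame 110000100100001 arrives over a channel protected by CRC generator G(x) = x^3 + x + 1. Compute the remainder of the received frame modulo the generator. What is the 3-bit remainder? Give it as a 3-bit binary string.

000

Modulo-2 division of 110000100100001 by 1011:
  pos 0: 1100 XOR 1011 = 0111
  pos 1: 1110 XOR 1011 = 0101
  pos 2: 1010 XOR 1011 = 0001
  pos 5: 1100 XOR 1011 = 0111
  pos 6: 1111 XOR 1011 = 0100
  pos 7: 1000 XOR 1011 = 0011
  pos 9: 1100 XOR 1011 = 0111
  pos 10: 1110 XOR 1011 = 0101
  pos 11: 1011 XOR 1011 = 0000
Remainder = 000 (zero — the frame passes the CRC check).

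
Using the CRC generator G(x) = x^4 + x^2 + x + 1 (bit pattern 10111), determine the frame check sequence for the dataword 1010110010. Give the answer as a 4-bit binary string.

Append 4 zeros: 10101100100000. Divide by 10111 (XOR where the leading bit is 1):
  pos 0: 10101 XOR 10111 = 00010
  pos 3: 10100 XOR 10111 = 00011
  pos 6: 11100 XOR 10111 = 01011
  pos 7: 10110 XOR 10111 = 00001
Remainder (last 4 bits) = 0100. This is the CRC / FCS.

0100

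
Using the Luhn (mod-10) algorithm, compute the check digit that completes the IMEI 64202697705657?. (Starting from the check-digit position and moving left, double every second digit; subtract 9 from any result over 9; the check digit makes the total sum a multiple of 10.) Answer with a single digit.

Partial digits right→left: 7 5 6 5 0 7 7 9 6 2 0 2 4 6
Double every second digit counting from the check-digit position (so the 1st, 3rd, 5th, ... of the partial from the right).
  doubled (with −9 where >9): 5 3 0 5 3 0 8 → sum 24
  kept as-is: 5 5 7 9 2 2 6 → sum 36
Total = 24 + 36 = 60.
Check digit = (10 − (60 mod 10)) mod 10 = 0.

0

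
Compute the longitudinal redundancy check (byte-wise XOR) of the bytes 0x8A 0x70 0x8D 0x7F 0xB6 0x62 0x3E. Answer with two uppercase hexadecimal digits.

E2

XOR the bytes together:
  start with 0x8A
  0x8A ⊕ 0x70 = 0xFA
  0xFA ⊕ 0x8D = 0x77
  0x77 ⊕ 0x7F = 0x08
  0x08 ⊕ 0xB6 = 0xBE
  0xBE ⊕ 0x62 = 0xDC
  0xDC ⊕ 0x3E = 0xE2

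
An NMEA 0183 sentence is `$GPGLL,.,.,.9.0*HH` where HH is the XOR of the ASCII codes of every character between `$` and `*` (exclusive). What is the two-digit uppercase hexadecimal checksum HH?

XOR the ASCII codes of the payload characters:
  'G' = 0x47 → acc = 0x47
  'P' = 0x50 → acc = 0x17
  'G' = 0x47 → acc = 0x50
  'L' = 0x4C → acc = 0x1C
  'L' = 0x4C → acc = 0x50
  ',' = 0x2C → acc = 0x7C
  '.' = 0x2E → acc = 0x52
  ',' = 0x2C → acc = 0x7E
  '.' = 0x2E → acc = 0x50
  ',' = 0x2C → acc = 0x7C
  '.' = 0x2E → acc = 0x52
  '9' = 0x39 → acc = 0x6B
  '.' = 0x2E → acc = 0x45
  '0' = 0x30 → acc = 0x75
Checksum = 0x75.

75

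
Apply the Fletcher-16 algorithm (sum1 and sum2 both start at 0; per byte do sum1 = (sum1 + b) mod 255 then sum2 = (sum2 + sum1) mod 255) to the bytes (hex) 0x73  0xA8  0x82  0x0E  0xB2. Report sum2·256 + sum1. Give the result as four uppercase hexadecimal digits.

Running sums (mod 255):
  after byte 0 (0x73): sum1=115, sum2=115
  after byte 1 (0xA8): sum1=28, sum2=143
  after byte 2 (0x82): sum1=158, sum2=46
  after byte 3 (0x0E): sum1=172, sum2=218
  after byte 4 (0xB2): sum1=95, sum2=58
Checksum = sum2·256 + sum1 = 58·256 + 95 = 14943 = 0x3A5F.

3A5F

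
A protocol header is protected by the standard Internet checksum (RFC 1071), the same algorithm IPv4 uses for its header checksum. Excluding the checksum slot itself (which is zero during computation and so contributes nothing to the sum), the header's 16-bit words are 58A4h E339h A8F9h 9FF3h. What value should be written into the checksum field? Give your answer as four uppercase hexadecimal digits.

One's-complement addition (fold any carry out of bit 15 back into bit 0):
  0x58A4 + 0xE339 = 0x13BDD → wrap carry → 0x3BDE
  0x3BDE + 0xA8F9 = 0x0E4D7
  0xE4D7 + 0x9FF3 = 0x184CA → wrap carry → 0x84CB
One's-complement sum = 0x84CB.
Checksum = ~0x84CB & 0xFFFF = 0x7B34.

7B34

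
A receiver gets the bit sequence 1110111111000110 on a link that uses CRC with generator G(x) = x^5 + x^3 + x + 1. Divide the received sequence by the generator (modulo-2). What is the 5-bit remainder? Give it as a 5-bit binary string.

10000

Modulo-2 division of 1110111111000110 by 101011:
  pos 0: 111011 XOR 101011 = 010000
  pos 1: 100001 XOR 101011 = 001010
  pos 3: 101011 XOR 101011 = 000000
  pos 9: 100011 XOR 101011 = 001000
Remainder = 10000 (nonzero — an error is detected).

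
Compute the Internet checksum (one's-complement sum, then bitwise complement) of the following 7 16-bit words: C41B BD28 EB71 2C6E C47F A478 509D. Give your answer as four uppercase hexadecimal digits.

One's-complement addition (fold any carry out of bit 15 back into bit 0):
  0xC41B + 0xBD28 = 0x18143 → wrap carry → 0x8144
  0x8144 + 0xEB71 = 0x16CB5 → wrap carry → 0x6CB6
  0x6CB6 + 0x2C6E = 0x09924
  0x9924 + 0xC47F = 0x15DA3 → wrap carry → 0x5DA4
  0x5DA4 + 0xA478 = 0x1021C → wrap carry → 0x021D
  0x021D + 0x509D = 0x052BA
One's-complement sum = 0x52BA.
Checksum = ~0x52BA & 0xFFFF = 0xAD45.

AD45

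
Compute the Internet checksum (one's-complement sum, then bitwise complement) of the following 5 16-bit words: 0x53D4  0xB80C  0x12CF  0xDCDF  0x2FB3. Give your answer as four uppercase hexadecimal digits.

D4BC

One's-complement addition (fold any carry out of bit 15 back into bit 0):
  0x53D4 + 0xB80C = 0x10BE0 → wrap carry → 0x0BE1
  0x0BE1 + 0x12CF = 0x01EB0
  0x1EB0 + 0xDCDF = 0x0FB8F
  0xFB8F + 0x2FB3 = 0x12B42 → wrap carry → 0x2B43
One's-complement sum = 0x2B43.
Checksum = ~0x2B43 & 0xFFFF = 0xD4BC.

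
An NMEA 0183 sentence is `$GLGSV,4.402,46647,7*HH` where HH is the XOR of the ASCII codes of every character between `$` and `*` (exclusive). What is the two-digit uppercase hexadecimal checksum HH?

XOR the ASCII codes of the payload characters:
  'G' = 0x47 → acc = 0x47
  'L' = 0x4C → acc = 0x0B
  'G' = 0x47 → acc = 0x4C
  'S' = 0x53 → acc = 0x1F
  'V' = 0x56 → acc = 0x49
  ',' = 0x2C → acc = 0x65
  '4' = 0x34 → acc = 0x51
  '.' = 0x2E → acc = 0x7F
  '4' = 0x34 → acc = 0x4B
  '0' = 0x30 → acc = 0x7B
  '2' = 0x32 → acc = 0x49
  ',' = 0x2C → acc = 0x65
  '4' = 0x34 → acc = 0x51
  '6' = 0x36 → acc = 0x67
  '6' = 0x36 → acc = 0x51
  '4' = 0x34 → acc = 0x65
  '7' = 0x37 → acc = 0x52
  ',' = 0x2C → acc = 0x7E
  '7' = 0x37 → acc = 0x49
Checksum = 0x49.

49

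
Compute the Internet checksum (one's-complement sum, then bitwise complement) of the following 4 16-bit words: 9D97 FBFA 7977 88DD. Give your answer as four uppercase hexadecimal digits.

6418

One's-complement addition (fold any carry out of bit 15 back into bit 0):
  0x9D97 + 0xFBFA = 0x19991 → wrap carry → 0x9992
  0x9992 + 0x7977 = 0x11309 → wrap carry → 0x130A
  0x130A + 0x88DD = 0x09BE7
One's-complement sum = 0x9BE7.
Checksum = ~0x9BE7 & 0xFFFF = 0x6418.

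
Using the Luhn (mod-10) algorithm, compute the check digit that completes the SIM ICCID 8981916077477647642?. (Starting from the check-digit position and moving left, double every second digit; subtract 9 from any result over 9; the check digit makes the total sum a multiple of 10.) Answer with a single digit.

Partial digits right→left: 2 4 6 7 4 6 7 7 4 7 7 0 6 1 9 1 8 9 8
Double every second digit counting from the check-digit position (so the 1st, 3rd, 5th, ... of the partial from the right).
  doubled (with −9 where >9): 4 3 8 5 8 5 3 9 7 7 → sum 59
  kept as-is: 4 7 6 7 7 0 1 1 9 → sum 42
Total = 59 + 42 = 101.
Check digit = (10 − (101 mod 10)) mod 10 = 9.

9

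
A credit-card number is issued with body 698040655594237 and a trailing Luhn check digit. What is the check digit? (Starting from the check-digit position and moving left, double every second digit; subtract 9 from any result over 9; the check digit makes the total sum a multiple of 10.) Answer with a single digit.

4

Partial digits right→left: 7 3 2 4 9 5 5 5 6 0 4 0 8 9 6
Double every second digit counting from the check-digit position (so the 1st, 3rd, 5th, ... of the partial from the right).
  doubled (with −9 where >9): 5 4 9 1 3 8 7 3 → sum 40
  kept as-is: 3 4 5 5 0 0 9 → sum 26
Total = 40 + 26 = 66.
Check digit = (10 − (66 mod 10)) mod 10 = 4.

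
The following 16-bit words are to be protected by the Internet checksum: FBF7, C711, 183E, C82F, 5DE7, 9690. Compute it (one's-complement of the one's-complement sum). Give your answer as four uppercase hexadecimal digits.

One's-complement addition (fold any carry out of bit 15 back into bit 0):
  0xFBF7 + 0xC711 = 0x1C308 → wrap carry → 0xC309
  0xC309 + 0x183E = 0x0DB47
  0xDB47 + 0xC82F = 0x1A376 → wrap carry → 0xA377
  0xA377 + 0x5DE7 = 0x1015E → wrap carry → 0x015F
  0x015F + 0x9690 = 0x097EF
One's-complement sum = 0x97EF.
Checksum = ~0x97EF & 0xFFFF = 0x6810.

6810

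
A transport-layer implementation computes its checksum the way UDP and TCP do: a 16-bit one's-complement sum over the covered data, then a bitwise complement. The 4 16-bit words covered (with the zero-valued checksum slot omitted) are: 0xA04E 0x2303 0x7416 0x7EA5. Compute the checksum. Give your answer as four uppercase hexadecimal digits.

One's-complement addition (fold any carry out of bit 15 back into bit 0):
  0xA04E + 0x2303 = 0x0C351
  0xC351 + 0x7416 = 0x13767 → wrap carry → 0x3768
  0x3768 + 0x7EA5 = 0x0B60D
One's-complement sum = 0xB60D.
Checksum = ~0xB60D & 0xFFFF = 0x49F2.

49F2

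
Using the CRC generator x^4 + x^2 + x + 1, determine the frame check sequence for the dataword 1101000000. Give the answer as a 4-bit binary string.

Append 4 zeros: 11010000000000. Divide by 10111 (XOR where the leading bit is 1):
  pos 0: 11010 XOR 10111 = 01101
  pos 1: 11010 XOR 10111 = 01101
  pos 2: 11010 XOR 10111 = 01101
  pos 3: 11010 XOR 10111 = 01101
  pos 4: 11010 XOR 10111 = 01101
  pos 5: 11010 XOR 10111 = 01101
  pos 6: 11010 XOR 10111 = 01101
  pos 7: 11010 XOR 10111 = 01101
  pos 8: 11010 XOR 10111 = 01101
  pos 9: 11010 XOR 10111 = 01101
Remainder (last 4 bits) = 1101. This is the CRC / FCS.

1101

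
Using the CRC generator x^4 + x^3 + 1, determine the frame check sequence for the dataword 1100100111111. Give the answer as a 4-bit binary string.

Append 4 zeros: 11001001111110000. Divide by 11001 (XOR where the leading bit is 1):
  pos 0: 11001 XOR 11001 = 00000
  pos 7: 11111 XOR 11001 = 00110
  pos 9: 11010 XOR 11001 = 00011
  pos 12: 11000 XOR 11001 = 00001
Remainder (last 4 bits) = 0001. This is the CRC / FCS.

0001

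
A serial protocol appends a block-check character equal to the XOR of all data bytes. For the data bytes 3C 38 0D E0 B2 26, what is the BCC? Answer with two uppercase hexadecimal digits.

XOR the bytes together:
  start with 0x3C
  0x3C ⊕ 0x38 = 0x04
  0x04 ⊕ 0x0D = 0x09
  0x09 ⊕ 0xE0 = 0xE9
  0xE9 ⊕ 0xB2 = 0x5B
  0x5B ⊕ 0x26 = 0x7D

7D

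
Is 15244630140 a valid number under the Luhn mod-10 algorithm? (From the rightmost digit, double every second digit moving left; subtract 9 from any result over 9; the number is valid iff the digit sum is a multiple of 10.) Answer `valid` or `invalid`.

From the right, keep odd positions and double even positions (subtract 9 from any doubled value over 9):
  doubled (positions 2,4,...): 8 0 3 8 1 → sum 20
  kept (positions 1,3,...): 0 1 3 4 2 1 → sum 11
Total = 31.
31 mod 10 = 1, so the number is invalid.

invalid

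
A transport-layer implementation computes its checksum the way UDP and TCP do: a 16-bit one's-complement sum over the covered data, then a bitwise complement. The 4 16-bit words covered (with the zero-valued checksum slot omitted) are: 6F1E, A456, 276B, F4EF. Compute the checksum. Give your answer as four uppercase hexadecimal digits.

D02F

One's-complement addition (fold any carry out of bit 15 back into bit 0):
  0x6F1E + 0xA456 = 0x11374 → wrap carry → 0x1375
  0x1375 + 0x276B = 0x03AE0
  0x3AE0 + 0xF4EF = 0x12FCF → wrap carry → 0x2FD0
One's-complement sum = 0x2FD0.
Checksum = ~0x2FD0 & 0xFFFF = 0xD02F.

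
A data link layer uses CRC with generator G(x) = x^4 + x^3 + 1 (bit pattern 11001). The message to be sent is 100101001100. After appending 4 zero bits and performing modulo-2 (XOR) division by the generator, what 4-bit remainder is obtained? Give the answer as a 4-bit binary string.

Append 4 zeros: 1001010011000000. Divide by 11001 (XOR where the leading bit is 1):
  pos 0: 10010 XOR 11001 = 01011
  pos 1: 10111 XOR 11001 = 01110
  pos 2: 11100 XOR 11001 = 00101
  pos 4: 10101 XOR 11001 = 01100
  pos 5: 11001 XOR 11001 = 00000
Remainder (last 4 bits) = 0000. This is the CRC / FCS.

0000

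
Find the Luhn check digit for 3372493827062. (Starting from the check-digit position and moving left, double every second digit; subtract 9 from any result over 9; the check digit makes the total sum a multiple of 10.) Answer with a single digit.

2

Partial digits right→left: 2 6 0 7 2 8 3 9 4 2 7 3 3
Double every second digit counting from the check-digit position (so the 1st, 3rd, 5th, ... of the partial from the right).
  doubled (with −9 where >9): 4 0 4 6 8 5 6 → sum 33
  kept as-is: 6 7 8 9 2 3 → sum 35
Total = 33 + 35 = 68.
Check digit = (10 − (68 mod 10)) mod 10 = 2.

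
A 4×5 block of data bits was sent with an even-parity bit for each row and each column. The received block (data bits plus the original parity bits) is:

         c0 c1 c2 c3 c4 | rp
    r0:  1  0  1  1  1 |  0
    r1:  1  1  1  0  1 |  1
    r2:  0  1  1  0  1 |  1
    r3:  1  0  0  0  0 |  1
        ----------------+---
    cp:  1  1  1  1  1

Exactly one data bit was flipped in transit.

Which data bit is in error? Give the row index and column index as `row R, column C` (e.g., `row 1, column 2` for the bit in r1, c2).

Recompute each row's even parity and compare to rp:
  r0: data parity 0, sent rp 0 → ok
  r1: data parity 0, sent rp 1 → mismatch
  r2: data parity 1, sent rp 1 → ok
  r3: data parity 1, sent rp 1 → ok
Recompute each column's even parity and compare to cp:
  c0: data parity 1, sent cp 1 → ok
  c1: data parity 0, sent cp 1 → mismatch
  c2: data parity 1, sent cp 1 → ok
  c3: data parity 1, sent cp 1 → ok
  c4: data parity 1, sent cp 1 → ok
Exactly one row (r1) and one column (c1) fail → the flipped bit is at their intersection.

row 1, column 1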